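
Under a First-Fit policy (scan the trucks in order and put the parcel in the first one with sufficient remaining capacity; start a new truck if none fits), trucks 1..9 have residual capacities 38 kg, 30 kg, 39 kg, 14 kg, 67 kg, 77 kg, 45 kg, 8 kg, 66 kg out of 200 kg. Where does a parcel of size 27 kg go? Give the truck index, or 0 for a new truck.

Trucks with room: truck 1 (38 kg), truck 2 (30 kg), truck 3 (39 kg), truck 5 (67 kg), truck 6 (77 kg), truck 7 (45 kg), truck 9 (66 kg).
The first with room is truck 1.

1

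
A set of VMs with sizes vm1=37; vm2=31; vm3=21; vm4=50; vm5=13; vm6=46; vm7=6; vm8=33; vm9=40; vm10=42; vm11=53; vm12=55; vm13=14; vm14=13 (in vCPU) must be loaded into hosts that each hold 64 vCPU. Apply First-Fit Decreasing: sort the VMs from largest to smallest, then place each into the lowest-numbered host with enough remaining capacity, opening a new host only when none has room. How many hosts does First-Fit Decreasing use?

Sorted descending: 55, 53, 50, 46, 42, 40, 37, 33, 31, 21, 14, 13, 13, 6.
55 vCPU → host 1 (remaining 9 vCPU)
53 vCPU → host 2 (remaining 11 vCPU)
50 vCPU → host 3 (remaining 14 vCPU)
46 vCPU → host 4 (remaining 18 vCPU)
42 vCPU → host 5 (remaining 22 vCPU)
40 vCPU → host 6 (remaining 24 vCPU)
37 vCPU → host 7 (remaining 27 vCPU)
33 vCPU → host 8 (remaining 31 vCPU)
31 vCPU → host 8 (remaining 0 vCPU)
21 vCPU → host 5 (remaining 1 vCPU)
14 vCPU → host 3 (remaining 0 vCPU)
13 vCPU → host 4 (remaining 5 vCPU)
13 vCPU → host 6 (remaining 11 vCPU)
6 vCPU → host 1 (remaining 3 vCPU)

8 hosts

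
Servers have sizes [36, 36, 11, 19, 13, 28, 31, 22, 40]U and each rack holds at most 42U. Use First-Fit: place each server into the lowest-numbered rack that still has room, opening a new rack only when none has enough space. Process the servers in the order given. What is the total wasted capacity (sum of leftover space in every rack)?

58

36U → rack 1 (remaining 6U)
36U → rack 2 (remaining 6U)
11U → rack 3 (remaining 31U)
19U → rack 3 (remaining 12U)
13U → rack 4 (remaining 29U)
28U → rack 4 (remaining 1U)
31U → rack 5 (remaining 11U)
22U → rack 6 (remaining 20U)
40U → rack 7 (remaining 2U)
7 racks × 42U = 294U; used 236U; unused 58U.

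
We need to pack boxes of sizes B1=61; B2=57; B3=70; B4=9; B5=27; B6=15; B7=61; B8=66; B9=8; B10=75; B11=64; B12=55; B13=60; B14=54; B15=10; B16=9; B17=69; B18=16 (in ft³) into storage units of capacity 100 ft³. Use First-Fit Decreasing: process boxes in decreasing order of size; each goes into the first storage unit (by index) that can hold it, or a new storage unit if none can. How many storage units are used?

11

Sorted descending: 75, 70, 69, 66, 64, 61, 61, 60, 57, 55, 54, 27, 16, 15, 10, 9, 9, 8.
storage unit 1: place 75 ft³, 25 ft³ left
storage unit 2: place 70 ft³, 30 ft³ left
storage unit 3: place 69 ft³, 31 ft³ left
storage unit 4: place 66 ft³, 34 ft³ left
storage unit 5: place 64 ft³, 36 ft³ left
storage unit 6: place 61 ft³, 39 ft³ left
storage unit 7: place 61 ft³, 39 ft³ left
storage unit 8: place 60 ft³, 40 ft³ left
storage unit 9: place 57 ft³, 43 ft³ left
storage unit 10: place 55 ft³, 45 ft³ left
storage unit 11: place 54 ft³, 46 ft³ left
storage unit 2: place 27 ft³, 3 ft³ left
storage unit 1: place 16 ft³, 9 ft³ left
storage unit 3: place 15 ft³, 16 ft³ left
storage unit 3: place 10 ft³, 6 ft³ left
storage unit 1: place 9 ft³, 0 ft³ left
storage unit 4: place 9 ft³, 25 ft³ left
storage unit 4: place 8 ft³, 17 ft³ left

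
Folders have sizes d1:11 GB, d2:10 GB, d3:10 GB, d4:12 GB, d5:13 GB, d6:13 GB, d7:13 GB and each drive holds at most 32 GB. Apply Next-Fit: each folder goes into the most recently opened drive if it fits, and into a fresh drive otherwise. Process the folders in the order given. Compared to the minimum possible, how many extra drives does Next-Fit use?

0

Next-Fit: [11,10,10] [12,13] [13,13] → 3 drives.
Total size 82 GB; any packing needs at least ⌈82/32⌉ = 3 drives.
So 3 is already optimal.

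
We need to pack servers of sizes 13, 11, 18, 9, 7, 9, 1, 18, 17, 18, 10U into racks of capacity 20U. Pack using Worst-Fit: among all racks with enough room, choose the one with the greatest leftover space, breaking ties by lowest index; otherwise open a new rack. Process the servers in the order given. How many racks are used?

7 racks

rack 1: place 13U, 7U left
rack 2: place 11U, 9U left
rack 3: place 18U, 2U left
rack 2: place 9U, 0U left
rack 1: place 7U, 0U left
rack 4: place 9U, 11U left
rack 4: place 1U, 10U left
rack 5: place 18U, 2U left
rack 6: place 17U, 3U left
rack 7: place 18U, 2U left
rack 4: place 10U, 0U left
Final racks: [13,7] [11,9] [18] [9,1,10] [18] [17] [18].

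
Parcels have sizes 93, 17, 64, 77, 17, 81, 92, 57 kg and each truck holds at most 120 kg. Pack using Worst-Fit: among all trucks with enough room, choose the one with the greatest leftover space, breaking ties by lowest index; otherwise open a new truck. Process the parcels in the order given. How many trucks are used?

truck 1: place 93 kg, 27 kg left
truck 1: place 17 kg, 10 kg left
truck 2: place 64 kg, 56 kg left
truck 3: place 77 kg, 43 kg left
truck 2: place 17 kg, 39 kg left
truck 4: place 81 kg, 39 kg left
truck 5: place 92 kg, 28 kg left
truck 6: place 57 kg, 63 kg left
Final trucks: [93,17] [64,17] [77] [81] [92] [57].

6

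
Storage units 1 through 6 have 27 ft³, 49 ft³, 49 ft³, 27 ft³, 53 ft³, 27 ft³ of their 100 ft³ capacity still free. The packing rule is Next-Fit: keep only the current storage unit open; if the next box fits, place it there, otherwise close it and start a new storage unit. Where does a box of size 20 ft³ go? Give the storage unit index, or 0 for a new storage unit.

Next-Fit only looks at storage unit 6, which has 27 ft³ free.
20 ft³ fits there.

6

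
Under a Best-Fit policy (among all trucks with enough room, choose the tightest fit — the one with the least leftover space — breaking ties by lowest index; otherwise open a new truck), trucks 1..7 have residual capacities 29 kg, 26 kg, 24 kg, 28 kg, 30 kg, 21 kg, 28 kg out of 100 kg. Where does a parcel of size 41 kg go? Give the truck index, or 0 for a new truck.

0

No truck has ≥ 41 kg free, so a new truck is opened.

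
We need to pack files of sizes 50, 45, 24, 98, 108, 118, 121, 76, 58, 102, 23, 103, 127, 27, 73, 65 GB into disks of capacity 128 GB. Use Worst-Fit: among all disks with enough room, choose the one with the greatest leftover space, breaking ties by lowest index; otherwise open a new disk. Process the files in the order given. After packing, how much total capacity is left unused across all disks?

318

Put 50 GB in disk 1; 78 GB remain.
Put 45 GB in disk 1; 33 GB remain.
Put 24 GB in disk 1; 9 GB remain.
Put 98 GB in disk 2; 30 GB remain.
Put 108 GB in disk 3; 20 GB remain.
Put 118 GB in disk 4; 10 GB remain.
Put 121 GB in disk 5; 7 GB remain.
Put 76 GB in disk 6; 52 GB remain.
Put 58 GB in disk 7; 70 GB remain.
Put 102 GB in disk 8; 26 GB remain.
Put 23 GB in disk 7; 47 GB remain.
Put 103 GB in disk 9; 25 GB remain.
Put 127 GB in disk 10; 1 GB remain.
Put 27 GB in disk 6; 25 GB remain.
Put 73 GB in disk 11; 55 GB remain.
Put 65 GB in disk 12; 63 GB remain.
12 disks × 128 GB = 1536 GB; used 1218 GB; unused 318 GB.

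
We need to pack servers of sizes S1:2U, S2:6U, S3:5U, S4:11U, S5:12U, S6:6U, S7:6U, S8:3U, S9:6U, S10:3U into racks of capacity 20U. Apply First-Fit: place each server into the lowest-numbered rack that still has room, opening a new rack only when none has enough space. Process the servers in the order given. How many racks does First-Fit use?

4 racks

rack 1: place S1 (2U), 18U left
rack 1: place S2 (6U), 12U left
rack 1: place S3 (5U), 7U left
rack 2: place S4 (11U), 9U left
rack 3: place S5 (12U), 8U left
rack 1: place S6 (6U), 1U left
rack 2: place S7 (6U), 3U left
rack 2: place S8 (3U), 0U left
rack 3: place S9 (6U), 2U left
rack 4: place S10 (3U), 17U left
Final racks: [2,6,5,6] [11,6,3] [12,6] [3].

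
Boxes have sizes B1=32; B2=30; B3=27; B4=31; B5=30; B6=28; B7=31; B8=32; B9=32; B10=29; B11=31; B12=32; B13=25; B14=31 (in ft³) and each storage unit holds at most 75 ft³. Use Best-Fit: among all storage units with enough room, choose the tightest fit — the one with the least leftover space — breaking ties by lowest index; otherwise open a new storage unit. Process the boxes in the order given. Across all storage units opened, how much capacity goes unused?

Put B1 (32 ft³) in storage unit 1; 43 ft³ remain.
Put B2 (30 ft³) in storage unit 1; 13 ft³ remain.
Put B3 (27 ft³) in storage unit 2; 48 ft³ remain.
Put B4 (31 ft³) in storage unit 2; 17 ft³ remain.
Put B5 (30 ft³) in storage unit 3; 45 ft³ remain.
Put B6 (28 ft³) in storage unit 3; 17 ft³ remain.
Put B7 (31 ft³) in storage unit 4; 44 ft³ remain.
Put B8 (32 ft³) in storage unit 4; 12 ft³ remain.
Put B9 (32 ft³) in storage unit 5; 43 ft³ remain.
Put B10 (29 ft³) in storage unit 5; 14 ft³ remain.
Put B11 (31 ft³) in storage unit 6; 44 ft³ remain.
Put B12 (32 ft³) in storage unit 6; 12 ft³ remain.
Put B13 (25 ft³) in storage unit 7; 50 ft³ remain.
Put B14 (31 ft³) in storage unit 7; 19 ft³ remain.
7 storage units × 75 ft³ = 525 ft³; used 421 ft³; unused 104 ft³.

104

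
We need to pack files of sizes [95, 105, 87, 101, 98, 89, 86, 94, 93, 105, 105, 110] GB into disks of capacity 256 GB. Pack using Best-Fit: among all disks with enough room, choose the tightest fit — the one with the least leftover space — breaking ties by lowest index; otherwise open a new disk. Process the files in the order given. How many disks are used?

6

disk 1: place 95 GB, 161 GB left
disk 1: place 105 GB, 56 GB left
disk 2: place 87 GB, 169 GB left
disk 2: place 101 GB, 68 GB left
disk 3: place 98 GB, 158 GB left
disk 3: place 89 GB, 69 GB left
disk 4: place 86 GB, 170 GB left
disk 4: place 94 GB, 76 GB left
disk 5: place 93 GB, 163 GB left
disk 5: place 105 GB, 58 GB left
disk 6: place 105 GB, 151 GB left
disk 6: place 110 GB, 41 GB left
Final disks: [95,105] [87,101] [98,89] [86,94] [93,105] [105,110].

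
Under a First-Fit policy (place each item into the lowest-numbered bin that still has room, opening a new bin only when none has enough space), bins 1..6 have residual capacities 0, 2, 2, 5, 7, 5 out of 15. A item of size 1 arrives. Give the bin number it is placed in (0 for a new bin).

2

Bins with room: bin 2 (2), bin 3 (2), bin 4 (5), bin 5 (7), bin 6 (5).
The first with room is bin 2.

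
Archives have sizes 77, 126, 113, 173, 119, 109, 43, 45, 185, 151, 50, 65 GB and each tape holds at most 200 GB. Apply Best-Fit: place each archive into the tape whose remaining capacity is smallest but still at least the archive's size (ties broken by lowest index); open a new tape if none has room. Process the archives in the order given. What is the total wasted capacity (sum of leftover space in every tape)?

344

77 GB → tape 1 (remaining 123 GB)
126 GB → tape 2 (remaining 74 GB)
113 GB → tape 1 (remaining 10 GB)
173 GB → tape 3 (remaining 27 GB)
119 GB → tape 4 (remaining 81 GB)
109 GB → tape 5 (remaining 91 GB)
43 GB → tape 2 (remaining 31 GB)
45 GB → tape 4 (remaining 36 GB)
185 GB → tape 6 (remaining 15 GB)
151 GB → tape 7 (remaining 49 GB)
50 GB → tape 5 (remaining 41 GB)
65 GB → tape 8 (remaining 135 GB)
8 tapes × 200 GB = 1600 GB; used 1256 GB; unused 344 GB.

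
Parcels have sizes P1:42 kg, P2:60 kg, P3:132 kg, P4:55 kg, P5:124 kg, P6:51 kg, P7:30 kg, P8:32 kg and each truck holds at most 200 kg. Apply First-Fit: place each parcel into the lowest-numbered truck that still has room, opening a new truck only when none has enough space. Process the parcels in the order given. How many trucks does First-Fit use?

3 trucks

Put P1 (42 kg) in truck 1; 158 kg remain.
Put P2 (60 kg) in truck 1; 98 kg remain.
Put P3 (132 kg) in truck 2; 68 kg remain.
Put P4 (55 kg) in truck 1; 43 kg remain.
Put P5 (124 kg) in truck 3; 76 kg remain.
Put P6 (51 kg) in truck 2; 17 kg remain.
Put P7 (30 kg) in truck 1; 13 kg remain.
Put P8 (32 kg) in truck 3; 44 kg remain.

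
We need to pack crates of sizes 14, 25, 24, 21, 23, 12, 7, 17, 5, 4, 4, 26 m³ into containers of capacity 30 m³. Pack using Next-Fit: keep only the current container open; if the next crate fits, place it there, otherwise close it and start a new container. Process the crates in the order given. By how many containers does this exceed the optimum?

Next-Fit: [14] [25] [24] [21] [23] [12,7] [17,5,4,4] [26] → 8 containers.
Total size 182 m³; any packing needs at least ⌈182/30⌉ = 7 containers.
An optimal packing achieves that bound: [26,4] [25,5] [24,4] [23,7] [21] [17,12] [14] → 7 containers.
Excess: 8 − 7 = 1.

1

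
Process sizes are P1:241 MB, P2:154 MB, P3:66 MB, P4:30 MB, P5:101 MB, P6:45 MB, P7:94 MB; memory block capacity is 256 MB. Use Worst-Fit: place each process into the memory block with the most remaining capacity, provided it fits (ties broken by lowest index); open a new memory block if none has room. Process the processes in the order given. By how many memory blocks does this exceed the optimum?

0

Worst-Fit: [241] [154,66,30] [101,45,94] → 3 memory blocks.
Total size 731 MB; any packing needs at least ⌈731/256⌉ = 3 memory blocks.
So 3 is already optimal.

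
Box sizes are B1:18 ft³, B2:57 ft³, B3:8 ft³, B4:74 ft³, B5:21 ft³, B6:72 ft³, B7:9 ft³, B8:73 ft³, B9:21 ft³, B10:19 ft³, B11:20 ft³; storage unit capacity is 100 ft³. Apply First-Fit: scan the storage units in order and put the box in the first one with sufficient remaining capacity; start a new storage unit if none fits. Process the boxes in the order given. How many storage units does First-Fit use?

5

B1 (18 ft³) → storage unit 1 (remaining 82 ft³)
B2 (57 ft³) → storage unit 1 (remaining 25 ft³)
B3 (8 ft³) → storage unit 1 (remaining 17 ft³)
B4 (74 ft³) → storage unit 2 (remaining 26 ft³)
B5 (21 ft³) → storage unit 2 (remaining 5 ft³)
B6 (72 ft³) → storage unit 3 (remaining 28 ft³)
B7 (9 ft³) → storage unit 1 (remaining 8 ft³)
B8 (73 ft³) → storage unit 4 (remaining 27 ft³)
B9 (21 ft³) → storage unit 3 (remaining 7 ft³)
B10 (19 ft³) → storage unit 4 (remaining 8 ft³)
B11 (20 ft³) → storage unit 5 (remaining 80 ft³)
Final storage units: [18,57,8,9] [74,21] [72,21] [73,19] [20].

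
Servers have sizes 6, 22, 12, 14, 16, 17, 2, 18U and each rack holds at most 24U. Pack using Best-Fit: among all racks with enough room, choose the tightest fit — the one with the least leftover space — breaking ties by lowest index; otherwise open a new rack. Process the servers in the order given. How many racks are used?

6

6U → rack 1 (remaining 18U)
22U → rack 2 (remaining 2U)
12U → rack 1 (remaining 6U)
14U → rack 3 (remaining 10U)
16U → rack 4 (remaining 8U)
17U → rack 5 (remaining 7U)
2U → rack 2 (remaining 0U)
18U → rack 6 (remaining 6U)
Final racks: [6,12] [22,2] [14] [16] [17] [18].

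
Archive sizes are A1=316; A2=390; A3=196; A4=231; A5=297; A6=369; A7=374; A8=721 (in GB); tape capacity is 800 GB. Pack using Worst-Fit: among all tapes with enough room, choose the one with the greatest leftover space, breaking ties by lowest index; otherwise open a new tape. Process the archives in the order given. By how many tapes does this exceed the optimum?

Worst-Fit: [316,390] [196,231,297] [369,374] [721] → 4 tapes.
Total size 2894 GB; any packing needs at least ⌈2894/800⌉ = 4 tapes.
So 4 is already optimal.

0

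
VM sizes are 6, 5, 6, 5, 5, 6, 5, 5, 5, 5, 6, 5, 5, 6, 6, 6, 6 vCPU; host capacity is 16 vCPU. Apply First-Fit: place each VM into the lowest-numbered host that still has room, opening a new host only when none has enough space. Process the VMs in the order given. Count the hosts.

7

6 vCPU → host 1 (remaining 10 vCPU)
5 vCPU → host 1 (remaining 5 vCPU)
6 vCPU → host 2 (remaining 10 vCPU)
5 vCPU → host 1 (remaining 0 vCPU)
5 vCPU → host 2 (remaining 5 vCPU)
6 vCPU → host 3 (remaining 10 vCPU)
5 vCPU → host 2 (remaining 0 vCPU)
5 vCPU → host 3 (remaining 5 vCPU)
5 vCPU → host 3 (remaining 0 vCPU)
5 vCPU → host 4 (remaining 11 vCPU)
6 vCPU → host 4 (remaining 5 vCPU)
5 vCPU → host 4 (remaining 0 vCPU)
5 vCPU → host 5 (remaining 11 vCPU)
6 vCPU → host 5 (remaining 5 vCPU)
6 vCPU → host 6 (remaining 10 vCPU)
6 vCPU → host 6 (remaining 4 vCPU)
6 vCPU → host 7 (remaining 10 vCPU)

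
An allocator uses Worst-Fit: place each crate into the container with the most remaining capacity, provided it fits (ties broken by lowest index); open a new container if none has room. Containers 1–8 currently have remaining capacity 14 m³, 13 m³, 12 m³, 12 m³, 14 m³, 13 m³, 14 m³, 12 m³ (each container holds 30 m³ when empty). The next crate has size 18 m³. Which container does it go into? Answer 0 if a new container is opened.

0

No container has ≥ 18 m³ free, so a new container is opened.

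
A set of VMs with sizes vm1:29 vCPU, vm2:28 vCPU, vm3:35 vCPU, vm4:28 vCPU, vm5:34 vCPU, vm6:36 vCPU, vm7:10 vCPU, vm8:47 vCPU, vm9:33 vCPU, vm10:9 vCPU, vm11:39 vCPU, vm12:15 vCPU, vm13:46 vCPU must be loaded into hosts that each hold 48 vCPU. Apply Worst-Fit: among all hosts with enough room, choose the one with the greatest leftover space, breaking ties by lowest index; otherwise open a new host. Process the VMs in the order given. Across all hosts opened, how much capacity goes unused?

Put vm1 (29 vCPU) in host 1; 19 vCPU remain.
Put vm2 (28 vCPU) in host 2; 20 vCPU remain.
Put vm3 (35 vCPU) in host 3; 13 vCPU remain.
Put vm4 (28 vCPU) in host 4; 20 vCPU remain.
Put vm5 (34 vCPU) in host 5; 14 vCPU remain.
Put vm6 (36 vCPU) in host 6; 12 vCPU remain.
Put vm7 (10 vCPU) in host 2; 10 vCPU remain.
Put vm8 (47 vCPU) in host 7; 1 vCPU remain.
Put vm9 (33 vCPU) in host 8; 15 vCPU remain.
Put vm10 (9 vCPU) in host 4; 11 vCPU remain.
Put vm11 (39 vCPU) in host 9; 9 vCPU remain.
Put vm12 (15 vCPU) in host 1; 4 vCPU remain.
Put vm13 (46 vCPU) in host 10; 2 vCPU remain.
10 hosts × 48 vCPU = 480 vCPU; used 389 vCPU; unused 91 vCPU.

91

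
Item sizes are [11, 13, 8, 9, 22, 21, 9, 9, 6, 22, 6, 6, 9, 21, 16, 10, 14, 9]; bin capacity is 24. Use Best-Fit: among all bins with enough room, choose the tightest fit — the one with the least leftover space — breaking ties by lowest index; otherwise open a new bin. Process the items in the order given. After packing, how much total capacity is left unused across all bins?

11 → bin 1 (remaining 13)
13 → bin 1 (remaining 0)
8 → bin 2 (remaining 16)
9 → bin 2 (remaining 7)
22 → bin 3 (remaining 2)
21 → bin 4 (remaining 3)
9 → bin 5 (remaining 15)
9 → bin 5 (remaining 6)
6 → bin 5 (remaining 0)
22 → bin 6 (remaining 2)
6 → bin 2 (remaining 1)
6 → bin 7 (remaining 18)
9 → bin 7 (remaining 9)
21 → bin 8 (remaining 3)
16 → bin 9 (remaining 8)
10 → bin 10 (remaining 14)
14 → bin 10 (remaining 0)
9 → bin 7 (remaining 0)
10 bins × 24 = 240; used 221; unused 19.

19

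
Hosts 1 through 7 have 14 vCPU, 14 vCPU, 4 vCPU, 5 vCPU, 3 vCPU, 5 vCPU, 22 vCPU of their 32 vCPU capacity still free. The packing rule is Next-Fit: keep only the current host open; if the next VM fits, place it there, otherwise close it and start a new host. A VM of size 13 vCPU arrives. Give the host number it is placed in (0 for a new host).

Next-Fit only looks at host 7, which has 22 vCPU free.
13 vCPU fits there.

7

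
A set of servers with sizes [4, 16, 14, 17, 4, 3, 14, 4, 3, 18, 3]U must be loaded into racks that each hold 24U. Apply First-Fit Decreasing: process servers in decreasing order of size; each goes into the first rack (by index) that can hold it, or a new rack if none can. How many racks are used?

Sorted descending: 18, 17, 16, 14, 14, 4, 4, 4, 3, 3, 3.
rack 1: place 18U, 6U left
rack 2: place 17U, 7U left
rack 3: place 16U, 8U left
rack 4: place 14U, 10U left
rack 5: place 14U, 10U left
rack 1: place 4U, 2U left
rack 2: place 4U, 3U left
rack 3: place 4U, 4U left
rack 2: place 3U, 0U left
rack 3: place 3U, 1U left
rack 4: place 3U, 7U left

5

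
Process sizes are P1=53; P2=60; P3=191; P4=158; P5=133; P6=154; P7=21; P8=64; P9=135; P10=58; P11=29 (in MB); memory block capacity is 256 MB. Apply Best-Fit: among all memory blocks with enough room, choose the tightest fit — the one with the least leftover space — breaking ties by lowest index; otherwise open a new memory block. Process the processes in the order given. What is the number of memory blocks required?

5

Put P1 (53 MB) in memory block 1; 203 MB remain.
Put P2 (60 MB) in memory block 1; 143 MB remain.
Put P3 (191 MB) in memory block 2; 65 MB remain.
Put P4 (158 MB) in memory block 3; 98 MB remain.
Put P5 (133 MB) in memory block 1; 10 MB remain.
Put P6 (154 MB) in memory block 4; 102 MB remain.
Put P7 (21 MB) in memory block 2; 44 MB remain.
Put P8 (64 MB) in memory block 3; 34 MB remain.
Put P9 (135 MB) in memory block 5; 121 MB remain.
Put P10 (58 MB) in memory block 4; 44 MB remain.
Put P11 (29 MB) in memory block 3; 5 MB remain.
Final memory blocks: [53,60,133] [191,21] [158,64,29] [154,58] [135].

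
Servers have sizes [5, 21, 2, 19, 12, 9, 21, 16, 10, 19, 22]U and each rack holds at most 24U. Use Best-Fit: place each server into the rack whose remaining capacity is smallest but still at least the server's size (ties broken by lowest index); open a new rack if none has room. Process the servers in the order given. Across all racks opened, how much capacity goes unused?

36

rack 1: place 5U, 19U left
rack 2: place 21U, 3U left
rack 2: place 2U, 1U left
rack 1: place 19U, 0U left
rack 3: place 12U, 12U left
rack 3: place 9U, 3U left
rack 4: place 21U, 3U left
rack 5: place 16U, 8U left
rack 6: place 10U, 14U left
rack 7: place 19U, 5U left
rack 8: place 22U, 2U left
8 racks × 24U = 192U; used 156U; unused 36U.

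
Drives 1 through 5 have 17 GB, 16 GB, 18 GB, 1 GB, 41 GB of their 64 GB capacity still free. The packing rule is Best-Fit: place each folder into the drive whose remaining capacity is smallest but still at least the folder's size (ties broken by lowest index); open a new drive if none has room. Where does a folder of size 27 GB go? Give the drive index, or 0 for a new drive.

5

Drives with room: drive 5 (41 GB).
Tightest fit is drive 5 with 41 GB free.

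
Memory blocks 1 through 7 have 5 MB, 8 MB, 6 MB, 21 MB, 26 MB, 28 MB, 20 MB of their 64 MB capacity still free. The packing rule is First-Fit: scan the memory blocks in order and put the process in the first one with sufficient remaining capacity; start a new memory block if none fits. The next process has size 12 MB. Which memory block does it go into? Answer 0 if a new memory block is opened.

4

Memory blocks with room: memory block 4 (21 MB), memory block 5 (26 MB), memory block 6 (28 MB), memory block 7 (20 MB).
The first with room is memory block 4.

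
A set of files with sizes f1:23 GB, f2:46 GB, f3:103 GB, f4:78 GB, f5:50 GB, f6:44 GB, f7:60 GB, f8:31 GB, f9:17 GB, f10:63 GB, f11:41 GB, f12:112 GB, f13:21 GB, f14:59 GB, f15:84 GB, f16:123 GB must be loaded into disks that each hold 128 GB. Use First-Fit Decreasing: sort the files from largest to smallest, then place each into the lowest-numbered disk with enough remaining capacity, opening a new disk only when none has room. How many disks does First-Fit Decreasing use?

Sorted descending: 123, 112, 103, 84, 78, 63, 60, 59, 50, 46, 44, 41, 31, 23, 21, 17.
123 GB → disk 1 (remaining 5 GB)
112 GB → disk 2 (remaining 16 GB)
103 GB → disk 3 (remaining 25 GB)
84 GB → disk 4 (remaining 44 GB)
78 GB → disk 5 (remaining 50 GB)
63 GB → disk 6 (remaining 65 GB)
60 GB → disk 6 (remaining 5 GB)
59 GB → disk 7 (remaining 69 GB)
50 GB → disk 5 (remaining 0 GB)
46 GB → disk 7 (remaining 23 GB)
44 GB → disk 4 (remaining 0 GB)
41 GB → disk 8 (remaining 87 GB)
31 GB → disk 8 (remaining 56 GB)
23 GB → disk 3 (remaining 2 GB)
21 GB → disk 7 (remaining 2 GB)
17 GB → disk 8 (remaining 39 GB)

8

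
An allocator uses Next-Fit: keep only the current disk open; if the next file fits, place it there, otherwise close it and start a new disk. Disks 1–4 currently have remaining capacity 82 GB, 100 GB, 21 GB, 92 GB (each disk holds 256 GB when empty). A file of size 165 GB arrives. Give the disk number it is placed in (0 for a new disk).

0

Next-Fit only looks at disk 4, which has 92 GB free.
165 GB does not fit, so a new disk is opened.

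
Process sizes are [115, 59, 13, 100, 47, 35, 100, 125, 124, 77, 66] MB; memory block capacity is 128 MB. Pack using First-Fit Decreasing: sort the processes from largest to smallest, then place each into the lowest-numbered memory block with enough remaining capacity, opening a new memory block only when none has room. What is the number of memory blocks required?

Sorted descending: 125, 124, 115, 100, 100, 77, 66, 59, 47, 35, 13.
memory block 1: place 125 MB, 3 MB left
memory block 2: place 124 MB, 4 MB left
memory block 3: place 115 MB, 13 MB left
memory block 4: place 100 MB, 28 MB left
memory block 5: place 100 MB, 28 MB left
memory block 6: place 77 MB, 51 MB left
memory block 7: place 66 MB, 62 MB left
memory block 7: place 59 MB, 3 MB left
memory block 6: place 47 MB, 4 MB left
memory block 8: place 35 MB, 93 MB left
memory block 3: place 13 MB, 0 MB left
Final memory blocks: [125] [124] [115,13] [100] [100] [77,47] [66,59] [35].

8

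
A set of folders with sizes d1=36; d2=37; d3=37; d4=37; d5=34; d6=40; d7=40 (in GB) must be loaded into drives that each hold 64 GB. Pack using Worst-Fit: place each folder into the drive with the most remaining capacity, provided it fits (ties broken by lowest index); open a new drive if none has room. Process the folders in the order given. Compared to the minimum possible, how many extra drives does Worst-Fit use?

0

Worst-Fit: [36] [37] [37] [37] [34] [40] [40] → 7 drives.
7 folders exceed 32 GB (half the capacity), and no two of those can share a drive, so at least 7 drives are needed.
So 7 is already optimal.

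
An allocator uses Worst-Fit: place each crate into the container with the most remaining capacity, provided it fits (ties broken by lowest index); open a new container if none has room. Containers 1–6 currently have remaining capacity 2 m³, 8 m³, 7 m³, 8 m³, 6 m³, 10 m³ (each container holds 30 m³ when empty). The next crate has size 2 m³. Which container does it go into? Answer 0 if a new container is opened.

6

Containers with room: container 1 (2 m³), container 2 (8 m³), container 3 (7 m³), container 4 (8 m³), container 5 (6 m³), container 6 (10 m³).
Most room is container 6 with 10 m³ free.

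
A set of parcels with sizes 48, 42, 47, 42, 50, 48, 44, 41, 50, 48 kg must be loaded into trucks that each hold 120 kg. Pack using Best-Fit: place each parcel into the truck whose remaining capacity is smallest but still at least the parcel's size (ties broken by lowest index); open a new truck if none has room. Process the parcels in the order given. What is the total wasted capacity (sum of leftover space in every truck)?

Put 48 kg in truck 1; 72 kg remain.
Put 42 kg in truck 1; 30 kg remain.
Put 47 kg in truck 2; 73 kg remain.
Put 42 kg in truck 2; 31 kg remain.
Put 50 kg in truck 3; 70 kg remain.
Put 48 kg in truck 3; 22 kg remain.
Put 44 kg in truck 4; 76 kg remain.
Put 41 kg in truck 4; 35 kg remain.
Put 50 kg in truck 5; 70 kg remain.
Put 48 kg in truck 5; 22 kg remain.
5 trucks × 120 kg = 600 kg; used 460 kg; unused 140 kg.

140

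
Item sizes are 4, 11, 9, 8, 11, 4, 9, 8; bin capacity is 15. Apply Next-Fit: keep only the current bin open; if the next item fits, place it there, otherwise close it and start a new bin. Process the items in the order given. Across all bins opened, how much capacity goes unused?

4 → bin 1 (remaining 11)
11 → bin 1 (remaining 0)
9 → bin 2 (remaining 6)
8 → bin 3 (remaining 7)
11 → bin 4 (remaining 4)
4 → bin 4 (remaining 0)
9 → bin 5 (remaining 6)
8 → bin 6 (remaining 7)
6 bins × 15 = 90; used 64; unused 26.

26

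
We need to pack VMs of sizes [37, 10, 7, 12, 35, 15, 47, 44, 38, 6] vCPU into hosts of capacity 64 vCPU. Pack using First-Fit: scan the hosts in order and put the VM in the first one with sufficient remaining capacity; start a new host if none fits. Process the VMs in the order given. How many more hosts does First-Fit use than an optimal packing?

First-Fit: [37,10,7,6] [12,35,15] [47] [44] [38] → 5 hosts.
5 VMs exceed 32 vCPU (half the capacity), and no two of those can share a host, so at least 5 hosts are needed.
So 5 is already optimal.

0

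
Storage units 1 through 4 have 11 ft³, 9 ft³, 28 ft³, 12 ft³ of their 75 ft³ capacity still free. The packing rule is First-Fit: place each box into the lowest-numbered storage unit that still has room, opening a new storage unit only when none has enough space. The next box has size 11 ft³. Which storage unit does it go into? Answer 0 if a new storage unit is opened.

1

Storage units with room: storage unit 1 (11 ft³), storage unit 3 (28 ft³), storage unit 4 (12 ft³).
The first with room is storage unit 1.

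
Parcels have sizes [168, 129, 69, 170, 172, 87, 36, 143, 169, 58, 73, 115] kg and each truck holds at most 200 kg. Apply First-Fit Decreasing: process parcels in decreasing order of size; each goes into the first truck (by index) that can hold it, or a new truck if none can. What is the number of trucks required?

Sorted descending: 172, 170, 169, 168, 143, 129, 115, 87, 73, 69, 58, 36.
172 kg → truck 1 (remaining 28 kg)
170 kg → truck 2 (remaining 30 kg)
169 kg → truck 3 (remaining 31 kg)
168 kg → truck 4 (remaining 32 kg)
143 kg → truck 5 (remaining 57 kg)
129 kg → truck 6 (remaining 71 kg)
115 kg → truck 7 (remaining 85 kg)
87 kg → truck 8 (remaining 113 kg)
73 kg → truck 7 (remaining 12 kg)
69 kg → truck 6 (remaining 2 kg)
58 kg → truck 8 (remaining 55 kg)
36 kg → truck 5 (remaining 21 kg)

8 trucks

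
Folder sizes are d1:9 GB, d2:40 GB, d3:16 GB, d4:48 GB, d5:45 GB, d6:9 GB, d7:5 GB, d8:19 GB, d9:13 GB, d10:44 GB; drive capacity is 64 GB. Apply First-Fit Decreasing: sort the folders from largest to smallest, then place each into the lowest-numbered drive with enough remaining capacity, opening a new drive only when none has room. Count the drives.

4 drives

Sorted descending: 48, 45, 44, 40, 19, 16, 13, 9, 9, 5.
Put 48 GB in drive 1; 16 GB remain.
Put 45 GB in drive 2; 19 GB remain.
Put 44 GB in drive 3; 20 GB remain.
Put 40 GB in drive 4; 24 GB remain.
Put 19 GB in drive 2; 0 GB remain.
Put 16 GB in drive 1; 0 GB remain.
Put 13 GB in drive 3; 7 GB remain.
Put 9 GB in drive 4; 15 GB remain.
Put 9 GB in drive 4; 6 GB remain.
Put 5 GB in drive 3; 2 GB remain.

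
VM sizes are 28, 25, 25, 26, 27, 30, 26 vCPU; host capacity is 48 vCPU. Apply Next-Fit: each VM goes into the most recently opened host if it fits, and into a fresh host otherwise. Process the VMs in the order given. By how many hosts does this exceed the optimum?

0

Next-Fit: [28] [25] [25] [26] [27] [30] [26] → 7 hosts.
7 VMs exceed 24 vCPU (half the capacity), and no two of those can share a host, so at least 7 hosts are needed.
So 7 is already optimal.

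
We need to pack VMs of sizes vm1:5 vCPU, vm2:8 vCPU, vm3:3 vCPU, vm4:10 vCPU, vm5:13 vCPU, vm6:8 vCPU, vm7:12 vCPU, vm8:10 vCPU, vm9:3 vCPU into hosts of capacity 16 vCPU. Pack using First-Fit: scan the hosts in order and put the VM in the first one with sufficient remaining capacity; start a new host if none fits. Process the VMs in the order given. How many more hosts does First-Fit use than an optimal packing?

1

First-Fit: [5,8,3] [10,3] [13] [8] [12] [10] → 6 hosts.
Total size 72 vCPU; any packing needs at least ⌈72/16⌉ = 5 hosts.
An optimal packing achieves that bound: [13,3] [12,3] [10,5] [10] [8,8] → 5 hosts.
Excess: 6 − 5 = 1.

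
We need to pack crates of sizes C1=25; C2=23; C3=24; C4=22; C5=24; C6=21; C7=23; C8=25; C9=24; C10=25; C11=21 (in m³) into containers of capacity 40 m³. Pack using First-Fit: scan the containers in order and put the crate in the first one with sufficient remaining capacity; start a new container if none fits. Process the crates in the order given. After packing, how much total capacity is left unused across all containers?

183

container 1: place C1 (25 m³), 15 m³ left
container 2: place C2 (23 m³), 17 m³ left
container 3: place C3 (24 m³), 16 m³ left
container 4: place C4 (22 m³), 18 m³ left
container 5: place C5 (24 m³), 16 m³ left
container 6: place C6 (21 m³), 19 m³ left
container 7: place C7 (23 m³), 17 m³ left
container 8: place C8 (25 m³), 15 m³ left
container 9: place C9 (24 m³), 16 m³ left
container 10: place C10 (25 m³), 15 m³ left
container 11: place C11 (21 m³), 19 m³ left
11 containers × 40 m³ = 440 m³; used 257 m³; unused 183 m³.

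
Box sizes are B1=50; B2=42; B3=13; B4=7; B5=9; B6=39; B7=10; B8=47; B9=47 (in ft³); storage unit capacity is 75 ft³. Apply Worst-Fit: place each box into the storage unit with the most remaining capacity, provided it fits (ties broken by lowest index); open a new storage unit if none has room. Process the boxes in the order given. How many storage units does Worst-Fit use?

5

B1 (50 ft³) → storage unit 1 (remaining 25 ft³)
B2 (42 ft³) → storage unit 2 (remaining 33 ft³)
B3 (13 ft³) → storage unit 2 (remaining 20 ft³)
B4 (7 ft³) → storage unit 1 (remaining 18 ft³)
B5 (9 ft³) → storage unit 2 (remaining 11 ft³)
B6 (39 ft³) → storage unit 3 (remaining 36 ft³)
B7 (10 ft³) → storage unit 3 (remaining 26 ft³)
B8 (47 ft³) → storage unit 4 (remaining 28 ft³)
B9 (47 ft³) → storage unit 5 (remaining 28 ft³)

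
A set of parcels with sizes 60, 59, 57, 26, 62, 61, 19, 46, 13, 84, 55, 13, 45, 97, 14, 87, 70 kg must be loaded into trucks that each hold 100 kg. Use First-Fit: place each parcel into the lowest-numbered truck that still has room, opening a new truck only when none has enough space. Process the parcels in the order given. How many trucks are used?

11

60 kg → truck 1 (remaining 40 kg)
59 kg → truck 2 (remaining 41 kg)
57 kg → truck 3 (remaining 43 kg)
26 kg → truck 1 (remaining 14 kg)
62 kg → truck 4 (remaining 38 kg)
61 kg → truck 5 (remaining 39 kg)
19 kg → truck 2 (remaining 22 kg)
46 kg → truck 6 (remaining 54 kg)
13 kg → truck 1 (remaining 1 kg)
84 kg → truck 7 (remaining 16 kg)
55 kg → truck 8 (remaining 45 kg)
13 kg → truck 2 (remaining 9 kg)
45 kg → truck 6 (remaining 9 kg)
97 kg → truck 9 (remaining 3 kg)
14 kg → truck 3 (remaining 29 kg)
87 kg → truck 10 (remaining 13 kg)
70 kg → truck 11 (remaining 30 kg)
Final trucks: [60,26,13] [59,19,13] [57,14] [62] [61] [46,45] [84] [55] [97] [87] [70].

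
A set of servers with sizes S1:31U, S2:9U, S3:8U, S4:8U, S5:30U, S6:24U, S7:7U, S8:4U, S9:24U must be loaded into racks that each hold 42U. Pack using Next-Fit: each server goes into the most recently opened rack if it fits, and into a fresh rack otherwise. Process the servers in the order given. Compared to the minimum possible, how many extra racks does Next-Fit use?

1

Next-Fit: [31,9] [8,8] [30] [24,7,4] [24] → 5 racks.
Total size 145U; any packing needs at least ⌈145/42⌉ = 4 racks.
An optimal packing achieves that bound: [31,9] [30,8,4] [24,8,7] [24] → 4 racks.
Excess: 5 − 4 = 1.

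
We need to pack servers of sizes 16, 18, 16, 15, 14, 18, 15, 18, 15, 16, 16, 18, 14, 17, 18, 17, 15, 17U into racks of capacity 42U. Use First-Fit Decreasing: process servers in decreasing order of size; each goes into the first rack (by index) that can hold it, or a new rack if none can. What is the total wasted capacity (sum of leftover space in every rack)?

85

Sorted descending: 18, 18, 18, 18, 18, 17, 17, 17, 16, 16, 16, 16, 15, 15, 15, 15, 14, 14.
rack 1: place 18U, 24U left
rack 1: place 18U, 6U left
rack 2: place 18U, 24U left
rack 2: place 18U, 6U left
rack 3: place 18U, 24U left
rack 3: place 17U, 7U left
rack 4: place 17U, 25U left
rack 4: place 17U, 8U left
rack 5: place 16U, 26U left
rack 5: place 16U, 10U left
rack 6: place 16U, 26U left
rack 6: place 16U, 10U left
rack 7: place 15U, 27U left
rack 7: place 15U, 12U left
rack 8: place 15U, 27U left
rack 8: place 15U, 12U left
rack 9: place 14U, 28U left
rack 9: place 14U, 14U left
9 racks × 42U = 378U; used 293U; unused 85U.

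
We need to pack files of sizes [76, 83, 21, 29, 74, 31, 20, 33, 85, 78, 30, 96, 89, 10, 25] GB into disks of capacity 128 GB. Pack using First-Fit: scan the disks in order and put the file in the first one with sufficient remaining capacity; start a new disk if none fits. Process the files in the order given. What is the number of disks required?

Put 76 GB in disk 1; 52 GB remain.
Put 83 GB in disk 2; 45 GB remain.
Put 21 GB in disk 1; 31 GB remain.
Put 29 GB in disk 1; 2 GB remain.
Put 74 GB in disk 3; 54 GB remain.
Put 31 GB in disk 2; 14 GB remain.
Put 20 GB in disk 3; 34 GB remain.
Put 33 GB in disk 3; 1 GB remain.
Put 85 GB in disk 4; 43 GB remain.
Put 78 GB in disk 5; 50 GB remain.
Put 30 GB in disk 4; 13 GB remain.
Put 96 GB in disk 6; 32 GB remain.
Put 89 GB in disk 7; 39 GB remain.
Put 10 GB in disk 2; 4 GB remain.
Put 25 GB in disk 5; 25 GB remain.
Final disks: [76,21,29] [83,31,10] [74,20,33] [85,30] [78,25] [96] [89].

7 disks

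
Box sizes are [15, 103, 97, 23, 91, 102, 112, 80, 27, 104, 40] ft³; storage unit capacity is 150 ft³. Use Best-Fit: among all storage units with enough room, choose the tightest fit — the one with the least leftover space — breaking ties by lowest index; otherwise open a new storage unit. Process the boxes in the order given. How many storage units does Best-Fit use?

7

Put 15 ft³ in storage unit 1; 135 ft³ remain.
Put 103 ft³ in storage unit 1; 32 ft³ remain.
Put 97 ft³ in storage unit 2; 53 ft³ remain.
Put 23 ft³ in storage unit 1; 9 ft³ remain.
Put 91 ft³ in storage unit 3; 59 ft³ remain.
Put 102 ft³ in storage unit 4; 48 ft³ remain.
Put 112 ft³ in storage unit 5; 38 ft³ remain.
Put 80 ft³ in storage unit 6; 70 ft³ remain.
Put 27 ft³ in storage unit 5; 11 ft³ remain.
Put 104 ft³ in storage unit 7; 46 ft³ remain.
Put 40 ft³ in storage unit 7; 6 ft³ remain.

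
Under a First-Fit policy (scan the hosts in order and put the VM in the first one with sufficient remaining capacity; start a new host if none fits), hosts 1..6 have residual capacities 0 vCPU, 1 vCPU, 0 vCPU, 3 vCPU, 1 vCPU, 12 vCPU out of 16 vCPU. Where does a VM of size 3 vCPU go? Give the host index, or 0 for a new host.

4

Hosts with room: host 4 (3 vCPU), host 6 (12 vCPU).
The first with room is host 4.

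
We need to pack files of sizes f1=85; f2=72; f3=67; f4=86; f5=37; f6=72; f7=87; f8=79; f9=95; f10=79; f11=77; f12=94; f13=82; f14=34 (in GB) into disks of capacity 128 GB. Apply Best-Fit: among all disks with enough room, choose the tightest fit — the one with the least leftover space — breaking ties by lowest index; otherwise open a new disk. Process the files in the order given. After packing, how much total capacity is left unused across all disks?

Put f1 (85 GB) in disk 1; 43 GB remain.
Put f2 (72 GB) in disk 2; 56 GB remain.
Put f3 (67 GB) in disk 3; 61 GB remain.
Put f4 (86 GB) in disk 4; 42 GB remain.
Put f5 (37 GB) in disk 4; 5 GB remain.
Put f6 (72 GB) in disk 5; 56 GB remain.
Put f7 (87 GB) in disk 6; 41 GB remain.
Put f8 (79 GB) in disk 7; 49 GB remain.
Put f9 (95 GB) in disk 8; 33 GB remain.
Put f10 (79 GB) in disk 9; 49 GB remain.
Put f11 (77 GB) in disk 10; 51 GB remain.
Put f12 (94 GB) in disk 11; 34 GB remain.
Put f13 (82 GB) in disk 12; 46 GB remain.
Put f14 (34 GB) in disk 11; 0 GB remain.
12 disks × 128 GB = 1536 GB; used 1046 GB; unused 490 GB.

490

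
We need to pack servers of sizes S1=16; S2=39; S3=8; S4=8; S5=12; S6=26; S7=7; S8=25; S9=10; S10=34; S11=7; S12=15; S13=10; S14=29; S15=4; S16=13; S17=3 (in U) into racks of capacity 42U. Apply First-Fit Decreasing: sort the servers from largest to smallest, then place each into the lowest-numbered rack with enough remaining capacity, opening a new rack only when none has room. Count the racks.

7

Sorted descending: 39, 34, 29, 26, 25, 16, 15, 13, 12, 10, 10, 8, 8, 7, 7, 4, 3.
Put 39U in rack 1; 3U remain.
Put 34U in rack 2; 8U remain.
Put 29U in rack 3; 13U remain.
Put 26U in rack 4; 16U remain.
Put 25U in rack 5; 17U remain.
Put 16U in rack 4; 0U remain.
Put 15U in rack 5; 2U remain.
Put 13U in rack 3; 0U remain.
Put 12U in rack 6; 30U remain.
Put 10U in rack 6; 20U remain.
Put 10U in rack 6; 10U remain.
Put 8U in rack 2; 0U remain.
Put 8U in rack 6; 2U remain.
Put 7U in rack 7; 35U remain.
Put 7U in rack 7; 28U remain.
Put 4U in rack 7; 24U remain.
Put 3U in rack 1; 0U remain.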